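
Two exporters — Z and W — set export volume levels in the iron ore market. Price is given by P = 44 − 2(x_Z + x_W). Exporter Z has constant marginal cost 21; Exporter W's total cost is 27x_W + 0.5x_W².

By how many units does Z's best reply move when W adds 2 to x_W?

Exporter Z's profit: π = x_Z(44 − 2(x_Z + x_W)) − 21x_Z.
∂π/∂x_Z = 23 − 4x_Z − 2x_W = 0, so x_Z = 5.75 − 0.5x_W.
The reaction-function slope is −0.5, so a 2-unit rise in x_W moves x_Z by −0.5 × 2 = −1. Z's best response falls — the actions are strategic substitutes.

-1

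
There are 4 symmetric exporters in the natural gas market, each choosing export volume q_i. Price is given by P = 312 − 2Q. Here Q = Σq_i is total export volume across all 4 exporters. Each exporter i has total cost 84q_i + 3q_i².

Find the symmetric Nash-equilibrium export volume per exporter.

14.25

A representative exporter's profit is π_i = q_i(312 − 2Q) − 84q_i − 3q_i², with Q = q_i + Σ_{j≠i} q_j.
First-order condition: 228 − 10q_i − 2Σ_{j≠i} q_j = 0.
Imposing symmetry (q_j = q for all j) turns Σ_{j≠i} q_j into 3q, so 228 = 16q and q = 14.25.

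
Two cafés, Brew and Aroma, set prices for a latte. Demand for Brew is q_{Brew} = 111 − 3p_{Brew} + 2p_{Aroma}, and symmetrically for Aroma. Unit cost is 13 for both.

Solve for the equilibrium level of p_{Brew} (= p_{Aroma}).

Brew's profit: π = (p_{Brew} − 13)(111 − 3p_{Brew} + 2p_{Aroma}).
∂π/∂p_{Brew} = 150 − 6p_{Brew} + 2p_{Aroma} = 0 ⇒ p_{Brew} = 25 + (1/3)p_{Aroma}.
Setting p_{Brew} = p_{Aroma} in the reaction function: p_{Brew} = 25 + (1/3)p_{Brew}, so p_{Brew} = 25 / (2/3) = 37.5.

37.5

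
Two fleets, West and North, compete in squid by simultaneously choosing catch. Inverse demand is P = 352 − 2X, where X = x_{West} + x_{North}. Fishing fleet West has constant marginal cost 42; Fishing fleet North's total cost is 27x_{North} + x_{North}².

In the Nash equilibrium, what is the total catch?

94.5

Fishing fleet West's profit: π = x_{West}(352 − 2(x_{West} + x_{North})) − 42x_{West}.
∂π/∂x_{West} = 310 − 4x_{West} − 2x_{North} = 0, so x_{West} = 77.5 − 0.5x_{North}.
For North: ∂π/∂x_{North} = 325 − 6x_{North} − 2x_{West} = 0 ⇒ x_{North} = 325/6 − (1/3)x_{West}.
Solving the two reaction functions simultaneously: (1 − (−0.5)(−1/3))x_{West} = 77.5 − 0.5·(325/6), so (5/6)x_{West} = 605/12 and x_{West} = 60.5.
Then x_{North} = 325/6 − (1/3)·60.5 = 34.
Total catch: 60.5 + 34 = 94.5.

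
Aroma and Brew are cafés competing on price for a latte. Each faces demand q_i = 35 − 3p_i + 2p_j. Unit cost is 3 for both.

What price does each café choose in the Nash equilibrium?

Aroma's profit: π = (p_{Aroma} − 3)(35 − 3p_{Aroma} + 2p_{Brew}).
∂π/∂p_{Aroma} = 44 − 6p_{Aroma} + 2p_{Brew} = 0 ⇒ p_{Aroma} = 22/3 + (1/3)p_{Brew}.
By symmetry p_{Brew} = p_{Aroma}; substituting into the reaction function, (2/3)p_{Aroma} = 22/3 and p_{Aroma} = 11.

11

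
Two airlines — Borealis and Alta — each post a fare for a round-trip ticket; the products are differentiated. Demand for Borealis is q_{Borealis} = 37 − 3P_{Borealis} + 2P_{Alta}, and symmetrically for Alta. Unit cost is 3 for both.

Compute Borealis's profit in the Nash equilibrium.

216.75

Borealis's profit: π = (P_{Borealis} − 3)(37 − 3P_{Borealis} + 2P_{Alta}).
∂π/∂P_{Borealis} = 46 − 6P_{Borealis} + 2P_{Alta} = 0 ⇒ P_{Borealis} = 23/3 + (1/3)P_{Alta}.
Setting P_{Borealis} = P_{Alta} in the reaction function: P_{Borealis} = 23/3 + (1/3)P_{Borealis}, so P_{Borealis} = (23/3) / (2/3) = 11.5.
q_{Borealis} = 37 − 3·11.5 + 2·11.5 = 25.5.
Profit = (11.5 − 3)·25.5 = 216.75.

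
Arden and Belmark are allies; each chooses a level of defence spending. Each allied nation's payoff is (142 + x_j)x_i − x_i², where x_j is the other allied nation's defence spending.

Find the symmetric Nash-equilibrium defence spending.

Arden's payoff is (142 + x_B)x_A − x_A².
∂π/∂x_A = 142 + x_B − 2x_A = 0, so x_A = 71 + 0.5x_B.
By symmetry x_B = x_A; substituting into the reaction function, 0.5x_A = 71 and x_A = 142.

142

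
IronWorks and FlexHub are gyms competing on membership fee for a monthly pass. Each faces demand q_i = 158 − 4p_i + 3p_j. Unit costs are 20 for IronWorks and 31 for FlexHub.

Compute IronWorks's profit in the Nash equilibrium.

IronWorks's profit: π = (p_{IronWorks} − 20)(158 − 4p_{IronWorks} + 3p_{FlexHub}).
∂π/∂p_{IronWorks} = 238 − 8p_{IronWorks} + 3p_{FlexHub} = 0 ⇒ p_{IronWorks} = 29.75 + 0.375p_{FlexHub}.
Similarly p_{FlexHub} = 35.25 + 0.375p_{IronWorks}.
Solving the two reaction functions simultaneously: (1 − (0.375)(0.375))p_{IronWorks} = 29.75 + 0.375·35.25, so (55/64)p_{IronWorks} = 1375/32 and p_{IronWorks} = 50.
Then p_{FlexHub} = 35.25 + 0.375·50 = 54.
q_{IronWorks} = 158 − 4·50 + 3·54 = 120.
Profit = (50 − 20)·120 = 3600.

3600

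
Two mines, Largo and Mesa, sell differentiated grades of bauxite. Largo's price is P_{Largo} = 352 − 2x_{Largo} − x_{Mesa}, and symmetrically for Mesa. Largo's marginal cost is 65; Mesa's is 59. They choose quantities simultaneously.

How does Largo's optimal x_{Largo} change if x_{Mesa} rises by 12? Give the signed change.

Mine Largo's profit: π = x_{Largo}(352 − 2x_{Largo} − x_{Mesa}) − 65x_{Largo}.
∂π/∂x_{Largo} = 287 − 4x_{Largo} − x_{Mesa} = 0 ⇒ x_{Largo} = 71.75 − 0.25x_{Mesa}.
The reaction-function slope is −0.25, so a 12-unit rise in x_{Mesa} moves x_{Largo} by −0.25 × 12 = −3. Largo's best response falls — the actions are strategic substitutes.

-3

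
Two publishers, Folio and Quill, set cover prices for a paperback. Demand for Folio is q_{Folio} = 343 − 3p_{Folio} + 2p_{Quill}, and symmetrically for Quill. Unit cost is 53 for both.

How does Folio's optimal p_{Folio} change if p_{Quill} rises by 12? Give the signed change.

Folio's profit: π = (p_{Folio} − 53)(343 − 3p_{Folio} + 2p_{Quill}).
∂π/∂p_{Folio} = 502 − 6p_{Folio} + 2p_{Quill} = 0 ⇒ p_{Folio} = 251/3 + (1/3)p_{Quill}.
The reaction-function slope is 1/3, so a 12-unit rise in p_{Quill} moves p_{Folio} by 1/3 × 12 = 4. Folio's best response rises — the actions are strategic complements.

4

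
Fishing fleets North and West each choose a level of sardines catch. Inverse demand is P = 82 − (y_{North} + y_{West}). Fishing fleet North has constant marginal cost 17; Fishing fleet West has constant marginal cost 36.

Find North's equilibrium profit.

Fishing fleet North's profit: π = y_{North}(82 − (y_{North} + y_{West})) − 17y_{North}.
∂π/∂y_{North} = 65 − 2y_{North} − y_{West} = 0, so y_{North} = 32.5 − 0.5y_{West}.
By the same steps for West: y_{West} = 23 − 0.5y_{North}.
Solving the two reaction functions simultaneously: (1 − (−0.5)(−0.5))y_{North} = 32.5 − 0.5·23, so 0.75y_{North} = 21 and y_{North} = 28.
Then y_{West} = 23 − 0.5·28 = 9.
Price P = 82 − 37 = 45.
North's profit: (45 − 17)·28 = 784.

784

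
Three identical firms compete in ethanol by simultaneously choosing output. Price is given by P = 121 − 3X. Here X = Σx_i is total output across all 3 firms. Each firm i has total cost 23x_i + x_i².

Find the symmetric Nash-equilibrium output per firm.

7

A representative firm's profit is π_i = x_i(121 − 3X) − 23x_i − x_i², with X = x_i + Σ_{j≠i} x_j.
First-order condition: 98 − 8x_i − 3Σ_{j≠i} x_j = 0.
In a symmetric equilibrium every firm chooses the same x, so Σ_{j≠i} x_j = 2x. The condition becomes 98 − 14x = 0, giving x = 98/14 = 7.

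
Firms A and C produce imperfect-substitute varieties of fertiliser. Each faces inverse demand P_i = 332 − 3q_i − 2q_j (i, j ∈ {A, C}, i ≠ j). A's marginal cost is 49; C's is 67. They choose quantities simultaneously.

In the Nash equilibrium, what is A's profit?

3996.75

Firm A's profit: π = q_A(332 − 3q_A − 2q_C) − 49q_A.
∂π/∂q_A = 283 − 6q_A − 2q_C = 0 ⇒ q_A = 283/6 − (1/3)q_C.
Similarly q_C = 265/6 − (1/3)q_A.
Solving the two reaction functions simultaneously: (1 − (−1/3)(−1/3))q_A = 283/6 − (1/3)·(265/6), so (8/9)q_A = 292/9 and q_A = 36.5.
Then q_C = 265/6 − (1/3)·36.5 = 32.
P_A = 332 − 3·36.5 − 2·32 = 158.5.
Profit = (158.5 − 49)·36.5 = 3996.75.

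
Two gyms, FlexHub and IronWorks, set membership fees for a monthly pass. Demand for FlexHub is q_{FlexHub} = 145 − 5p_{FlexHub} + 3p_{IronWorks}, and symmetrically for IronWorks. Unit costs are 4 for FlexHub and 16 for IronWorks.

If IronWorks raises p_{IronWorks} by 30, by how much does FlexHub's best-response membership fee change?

FlexHub's profit: π = (p_{FlexHub} − 4)(145 − 5p_{FlexHub} + 3p_{IronWorks}).
∂π/∂p_{FlexHub} = 165 − 10p_{FlexHub} + 3p_{IronWorks} = 0 ⇒ p_{FlexHub} = 16.5 + 0.3p_{IronWorks}.
The reaction-function slope is 0.3, so a 30-unit rise in p_{IronWorks} moves p_{FlexHub} by 0.3 × 30 = 9. FlexHub's best response rises — the actions are strategic complements.

9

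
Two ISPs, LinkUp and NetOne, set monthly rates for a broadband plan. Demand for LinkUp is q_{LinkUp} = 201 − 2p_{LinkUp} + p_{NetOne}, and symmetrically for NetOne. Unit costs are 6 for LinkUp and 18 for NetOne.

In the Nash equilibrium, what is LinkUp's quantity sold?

133.2

LinkUp's profit: π = (p_{LinkUp} − 6)(201 − 2p_{LinkUp} + p_{NetOne}).
∂π/∂p_{LinkUp} = 213 − 4p_{LinkUp} + p_{NetOne} = 0 ⇒ p_{LinkUp} = 53.25 + 0.25p_{NetOne}.
Similarly p_{NetOne} = 59.25 + 0.25p_{LinkUp}.
Plugging p_{NetOne} into LinkUp's best response: p_{LinkUp} = 53.25 + 0.25(59.25 + 0.25p_{LinkUp}) ⇒ 0.9375p_{LinkUp} = 68.0625, so p_{LinkUp} = 72.6.
Then p_{NetOne} = 59.25 + 0.25·72.6 = 77.4.
q_{LinkUp} = 201 − 2·72.6 + 77.4 = 133.2.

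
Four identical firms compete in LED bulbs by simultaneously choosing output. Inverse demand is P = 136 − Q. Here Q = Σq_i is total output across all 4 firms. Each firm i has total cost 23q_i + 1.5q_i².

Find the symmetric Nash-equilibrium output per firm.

A representative firm's profit is π_i = q_i(136 − Q) − 23q_i − 1.5q_i², with Q = q_i + Σ_{j≠i} q_j.
First-order condition: 113 − 5q_i − Σ_{j≠i} q_j = 0.
Imposing symmetry (q_j = q for all j) turns Σ_{j≠i} q_j into 3q, so 113 = 8q and q = 14.125.

14.125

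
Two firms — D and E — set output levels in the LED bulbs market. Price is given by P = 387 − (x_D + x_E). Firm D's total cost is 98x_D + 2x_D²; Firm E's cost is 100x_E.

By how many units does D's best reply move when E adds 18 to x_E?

Firm D's profit: π = x_D(387 − (x_D + x_E)) − 98x_D − 2x_D².
∂π/∂x_D = 289 − 6x_D − x_E = 0, so x_D = 289/6 − (1/6)x_E.
The reaction-function slope is −1/6, so an 18-unit rise in x_E moves x_D by −1/6 × 18 = −3. D's best response falls — the actions are strategic substitutes.

-3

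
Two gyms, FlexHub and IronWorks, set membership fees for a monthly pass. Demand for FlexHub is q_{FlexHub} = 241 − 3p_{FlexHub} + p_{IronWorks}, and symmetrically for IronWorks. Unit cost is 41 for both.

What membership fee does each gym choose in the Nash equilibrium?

72.8

FlexHub's profit: π = (p_{FlexHub} − 41)(241 − 3p_{FlexHub} + p_{IronWorks}).
∂π/∂p_{FlexHub} = 364 − 6p_{FlexHub} + p_{IronWorks} = 0 ⇒ p_{FlexHub} = 182/3 + (1/6)p_{IronWorks}.
Setting p_{FlexHub} = p_{IronWorks} in the reaction function: p_{FlexHub} = 182/3 + (1/6)p_{FlexHub}, so p_{FlexHub} = (182/3) / (5/6) = 72.8.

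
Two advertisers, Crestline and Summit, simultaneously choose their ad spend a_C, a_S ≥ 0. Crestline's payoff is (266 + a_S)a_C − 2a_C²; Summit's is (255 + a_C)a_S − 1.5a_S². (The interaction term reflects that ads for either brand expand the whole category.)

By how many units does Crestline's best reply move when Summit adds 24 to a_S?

Expanding Crestline's payoff: 266a_C + a_Sa_C − 2a_C².
∂π/∂a_C = 266 + a_S − 4a_C = 0, so a_C = 66.5 + 0.25a_S.
The reaction-function slope is 0.25, so a 24-unit rise in a_S moves a_C by 0.25 × 24 = 6. Crestline's best response rises — the actions are strategic complements.

6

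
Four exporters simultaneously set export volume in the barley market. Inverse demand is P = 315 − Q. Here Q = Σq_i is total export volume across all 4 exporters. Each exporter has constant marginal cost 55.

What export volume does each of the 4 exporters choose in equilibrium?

52

A representative exporter's profit is π_i = q_i(315 − Q) − 55q_i, with Q = q_i + Σ_{j≠i} q_j.
First-order condition: 260 − 2q_i − Σ_{j≠i} q_j = 0.
Imposing symmetry (q_j = q for all j) turns Σ_{j≠i} q_j into 3q, so 260 = 5q and q = 52.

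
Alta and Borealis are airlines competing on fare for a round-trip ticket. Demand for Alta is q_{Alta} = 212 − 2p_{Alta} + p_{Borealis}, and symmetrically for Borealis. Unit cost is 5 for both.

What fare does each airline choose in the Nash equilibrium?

Alta's profit: π = (p_{Alta} − 5)(212 − 2p_{Alta} + p_{Borealis}).
∂π/∂p_{Alta} = 222 − 4p_{Alta} + p_{Borealis} = 0 ⇒ p_{Alta} = 55.5 + 0.25p_{Borealis}.
Setting p_{Alta} = p_{Borealis} in the reaction function: p_{Alta} = 55.5 + 0.25p_{Alta}, so p_{Alta} = 55.5 / 0.75 = 74.

74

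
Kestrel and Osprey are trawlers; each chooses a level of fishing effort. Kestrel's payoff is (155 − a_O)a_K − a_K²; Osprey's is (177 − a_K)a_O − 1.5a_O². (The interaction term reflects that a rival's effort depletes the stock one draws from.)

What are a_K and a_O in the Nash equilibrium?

57.6, 39.8

Expanding Kestrel's payoff: 155a_K − a_Oa_K − a_K².
∂π/∂a_K = 155 − a_O − 2a_K = 0, so a_K = 77.5 − 0.5a_O.
Likewise for Osprey: a_O = 59 − (1/3)a_K.
Plugging a_O into Kestrel's best response: a_K = 77.5 − 0.5(59 − (1/3)a_K) ⇒ (5/6)a_K = 48, so a_K = 57.6.
Then a_O = 59 − (1/3)·57.6 = 39.8.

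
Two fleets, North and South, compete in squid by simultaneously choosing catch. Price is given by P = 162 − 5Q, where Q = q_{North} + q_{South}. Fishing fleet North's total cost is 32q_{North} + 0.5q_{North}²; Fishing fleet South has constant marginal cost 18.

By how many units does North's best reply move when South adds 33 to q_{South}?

Fishing fleet North's profit: π = q_{North}(162 − 5(q_{North} + q_{South})) − 32q_{North} − 0.5q_{North}².
∂π/∂q_{North} = 130 − 11q_{North} − 5q_{South} = 0, so q_{North} = 130/11 − (5/11)q_{South}.
The reaction-function slope is −5/11, so a 33-unit rise in q_{South} moves q_{North} by −5/11 × 33 = −15. North's best response falls — the actions are strategic substitutes.

-15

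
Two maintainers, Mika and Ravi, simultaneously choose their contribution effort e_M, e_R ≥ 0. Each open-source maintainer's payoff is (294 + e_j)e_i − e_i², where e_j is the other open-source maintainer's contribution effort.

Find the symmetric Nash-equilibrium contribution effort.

Mika's payoff is (294 + e_R)e_M − e_M².
∂π/∂e_M = 294 + e_R − 2e_M = 0, so e_M = 147 + 0.5e_R.
Setting e_M = e_R in the reaction function: e_M = 147 + 0.5e_M, so e_M = 147 / 0.5 = 294.

294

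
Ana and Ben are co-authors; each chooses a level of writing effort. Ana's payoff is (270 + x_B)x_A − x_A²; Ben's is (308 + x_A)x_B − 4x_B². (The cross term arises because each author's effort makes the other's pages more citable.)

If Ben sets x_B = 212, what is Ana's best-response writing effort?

241

Expanding Ana's payoff: 270x_A + x_Bx_A − x_A².
∂π/∂x_A = 270 + x_B − 2x_A = 0, so x_A = 135 + 0.5x_B.
At x_B = 212: x_A = 135 + 0.5·212 = 241.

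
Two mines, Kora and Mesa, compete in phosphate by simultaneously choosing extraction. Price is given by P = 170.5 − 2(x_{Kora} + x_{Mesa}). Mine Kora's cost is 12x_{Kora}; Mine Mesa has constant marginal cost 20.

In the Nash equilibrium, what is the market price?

67.5

Mine Kora's profit: π = x_{Kora}(170.5 − 2(x_{Kora} + x_{Mesa})) − 12x_{Kora}.
∂π/∂x_{Kora} = 158.5 − 4x_{Kora} − 2x_{Mesa} = 0, so x_{Kora} = 39.625 − 0.5x_{Mesa}.
By the same steps for Mesa: x_{Mesa} = 37.625 − 0.5x_{Kora}.
Plugging x_{Mesa} into Kora's best response: x_{Kora} = 39.625 − 0.5(37.625 − 0.5x_{Kora}) ⇒ 0.75x_{Kora} = 20.8125, so x_{Kora} = 27.75.
Then x_{Mesa} = 37.625 − 0.5·27.75 = 23.75.
Equilibrium price: P = 170.5 − 2·51.5 = 67.5.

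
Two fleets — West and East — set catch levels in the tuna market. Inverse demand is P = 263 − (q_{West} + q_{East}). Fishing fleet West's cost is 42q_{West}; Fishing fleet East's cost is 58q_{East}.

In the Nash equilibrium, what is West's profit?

6241

Fishing fleet West's profit: π = q_{West}(263 − (q_{West} + q_{East})) − 42q_{West}.
∂π/∂q_{West} = 221 − 2q_{West} − q_{East} = 0, so q_{West} = 110.5 − 0.5q_{East}.
By the same steps for East: q_{East} = 102.5 − 0.5q_{West}.
Substituting the second reaction function into the first: q_{West} = 110.5 − 0.5(102.5 − 0.5q_{West}), which gives 0.75q_{West} = 59.25 ⇒ q_{West} = 79.
Then q_{East} = 102.5 − 0.5·79 = 63.
Price P = 263 − 142 = 121.
West's profit: (121 − 42)·79 = 6241.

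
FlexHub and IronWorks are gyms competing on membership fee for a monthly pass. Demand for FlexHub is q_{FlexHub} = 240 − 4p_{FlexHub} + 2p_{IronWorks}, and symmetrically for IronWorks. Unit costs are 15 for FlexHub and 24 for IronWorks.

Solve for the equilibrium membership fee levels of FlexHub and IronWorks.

51.2, 54.8

FlexHub's profit: π = (p_{FlexHub} − 15)(240 − 4p_{FlexHub} + 2p_{IronWorks}).
∂π/∂p_{FlexHub} = 300 − 8p_{FlexHub} + 2p_{IronWorks} = 0 ⇒ p_{FlexHub} = 37.5 + 0.25p_{IronWorks}.
Similarly p_{IronWorks} = 42 + 0.25p_{FlexHub}.
Solving the two reaction functions simultaneously: (1 − (0.25)(0.25))p_{FlexHub} = 37.5 + 0.25·42, so 0.9375p_{FlexHub} = 48 and p_{FlexHub} = 51.2.
Then p_{IronWorks} = 42 + 0.25·51.2 = 54.8.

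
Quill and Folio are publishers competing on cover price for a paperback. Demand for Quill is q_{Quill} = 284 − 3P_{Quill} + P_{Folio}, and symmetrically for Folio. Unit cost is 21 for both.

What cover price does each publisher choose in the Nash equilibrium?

69.4

Quill's profit: π = (P_{Quill} − 21)(284 − 3P_{Quill} + P_{Folio}).
∂π/∂P_{Quill} = 347 − 6P_{Quill} + P_{Folio} = 0 ⇒ P_{Quill} = 347/6 + (1/6)P_{Folio}.
The game is symmetric, so in equilibrium P_{Folio} = P_{Quill}: the reaction function gives (5/6)P_{Quill} = 347/6, hence P_{Quill} = 69.4.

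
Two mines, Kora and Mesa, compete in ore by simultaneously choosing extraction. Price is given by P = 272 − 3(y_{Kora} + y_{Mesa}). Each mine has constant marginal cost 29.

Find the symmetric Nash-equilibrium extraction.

27

Mine Kora's profit: π = y_{Kora}(272 − 3(y_{Kora} + y_{Mesa})) − 29y_{Kora}.
∂π/∂y_{Kora} = 243 − 6y_{Kora} − 3y_{Mesa} = 0, so y_{Kora} = 40.5 − 0.5y_{Mesa}.
The game is symmetric, so in equilibrium y_{Mesa} = y_{Kora}: the reaction function gives 1.5y_{Kora} = 40.5, hence y_{Kora} = 27.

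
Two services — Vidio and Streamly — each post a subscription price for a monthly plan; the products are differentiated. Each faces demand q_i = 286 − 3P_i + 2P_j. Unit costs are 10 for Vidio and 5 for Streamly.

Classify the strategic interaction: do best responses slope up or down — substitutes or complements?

Vidio's profit: π = (P_{Vidio} − 10)(286 − 3P_{Vidio} + 2P_{Streamly}).
∂π/∂P_{Vidio} = 316 − 6P_{Vidio} + 2P_{Streamly} = 0 ⇒ P_{Vidio} = 158/3 + (1/3)P_{Streamly}.
The best-response slope dP_{Vidio}/dP_{Streamly} = 1/3 > 0: the reaction function is upward-sloping, so the choices are strategic complements.

strategic complements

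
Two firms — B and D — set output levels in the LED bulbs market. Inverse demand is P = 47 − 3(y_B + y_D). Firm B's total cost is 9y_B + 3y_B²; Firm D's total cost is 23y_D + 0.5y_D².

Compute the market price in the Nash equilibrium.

32.28

Firm B's profit: π = y_B(47 − 3(y_B + y_D)) − 9y_B − 3y_B².
∂π/∂y_B = 38 − 12y_B − 3y_D = 0, so y_B = 19/6 − 0.25y_D.
For D: ∂π/∂y_D = 24 − 7y_D − 3y_B = 0 ⇒ y_D = 24/7 − (3/7)y_B.
Substituting the second reaction function into the first: y_B = 19/6 − 0.25(24/7 − (3/7)y_B), which gives (25/28)y_B = 97/42 ⇒ y_B = 194/75.
Then y_D = 24/7 − (3/7)·(194/75) = 2.32.
Equilibrium price: P = 47 − 3·(368/75) = 32.28.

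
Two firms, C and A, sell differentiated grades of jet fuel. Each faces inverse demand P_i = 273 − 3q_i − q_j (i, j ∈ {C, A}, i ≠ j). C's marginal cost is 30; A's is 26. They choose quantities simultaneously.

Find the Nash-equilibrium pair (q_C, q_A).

Firm C's profit: π = q_C(273 − 3q_C − q_A) − 30q_C.
∂π/∂q_C = 243 − 6q_C − q_A = 0 ⇒ q_C = 40.5 − (1/6)q_A.
Similarly q_A = 247/6 − (1/6)q_C.
Solving the two reaction functions simultaneously: (1 − (−1/6)(−1/6))q_C = 40.5 − (1/6)·(247/6), so (35/36)q_C = 1211/36 and q_C = 34.6.
Then q_A = 247/6 − (1/6)·34.6 = 35.4.

34.6, 35.4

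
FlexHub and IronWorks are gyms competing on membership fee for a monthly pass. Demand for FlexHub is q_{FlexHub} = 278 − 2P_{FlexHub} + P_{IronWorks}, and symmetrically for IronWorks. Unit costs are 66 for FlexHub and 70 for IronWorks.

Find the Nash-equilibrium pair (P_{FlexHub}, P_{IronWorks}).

FlexHub's profit: π = (P_{FlexHub} − 66)(278 − 2P_{FlexHub} + P_{IronWorks}).
∂π/∂P_{FlexHub} = 410 − 4P_{FlexHub} + P_{IronWorks} = 0 ⇒ P_{FlexHub} = 102.5 + 0.25P_{IronWorks}.
Similarly P_{IronWorks} = 104.5 + 0.25P_{FlexHub}.
Substituting the second reaction function into the first: P_{FlexHub} = 102.5 + 0.25(104.5 + 0.25P_{FlexHub}), which gives 0.9375P_{FlexHub} = 128.625 ⇒ P_{FlexHub} = 137.2.
Then P_{IronWorks} = 104.5 + 0.25·137.2 = 138.8.

137.2, 138.8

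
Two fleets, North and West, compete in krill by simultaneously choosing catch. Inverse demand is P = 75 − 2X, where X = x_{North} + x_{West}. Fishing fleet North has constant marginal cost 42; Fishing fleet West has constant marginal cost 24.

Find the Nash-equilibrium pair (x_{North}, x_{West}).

Fishing fleet North's profit: π = x_{North}(75 − 2(x_{North} + x_{West})) − 42x_{North}.
∂π/∂x_{North} = 33 − 4x_{North} − 2x_{West} = 0, so x_{North} = 8.25 − 0.5x_{West}.
By the same steps for West: x_{West} = 12.75 − 0.5x_{North}.
Solving the two reaction functions simultaneously: (1 − (−0.5)(−0.5))x_{North} = 8.25 − 0.5·12.75, so 0.75x_{North} = 1.875 and x_{North} = 2.5.
Then x_{West} = 12.75 − 0.5·2.5 = 11.5.

2.5, 11.5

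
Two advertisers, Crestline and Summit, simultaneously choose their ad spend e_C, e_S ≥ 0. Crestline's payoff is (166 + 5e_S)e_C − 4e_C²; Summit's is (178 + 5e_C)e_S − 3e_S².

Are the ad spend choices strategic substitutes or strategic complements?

strategic complements

Expanding Crestline's payoff: 166e_C + 5e_Se_C − 4e_C².
∂π/∂e_C = 166 + 5e_S − 8e_C = 0, so e_C = 20.75 + 0.625e_S.
The best-response slope de_C/de_S = 0.625 > 0: the reaction function is upward-sloping, so the choices are strategic complements.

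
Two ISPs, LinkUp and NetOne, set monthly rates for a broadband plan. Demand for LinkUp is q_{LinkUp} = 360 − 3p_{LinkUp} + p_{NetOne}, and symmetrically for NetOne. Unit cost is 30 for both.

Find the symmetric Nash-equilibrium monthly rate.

LinkUp's profit: π = (p_{LinkUp} − 30)(360 − 3p_{LinkUp} + p_{NetOne}).
∂π/∂p_{LinkUp} = 450 − 6p_{LinkUp} + p_{NetOne} = 0 ⇒ p_{LinkUp} = 75 + (1/6)p_{NetOne}.
Setting p_{LinkUp} = p_{NetOne} in the reaction function: p_{LinkUp} = 75 + (1/6)p_{LinkUp}, so p_{LinkUp} = 75 / (5/6) = 90.

90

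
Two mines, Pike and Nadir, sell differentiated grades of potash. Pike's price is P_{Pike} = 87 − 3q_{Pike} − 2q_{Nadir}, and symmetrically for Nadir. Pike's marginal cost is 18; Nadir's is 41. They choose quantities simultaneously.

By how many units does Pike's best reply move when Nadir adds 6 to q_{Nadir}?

-2

Mine Pike's profit: π = q_{Pike}(87 − 3q_{Pike} − 2q_{Nadir}) − 18q_{Pike}.
∂π/∂q_{Pike} = 69 − 6q_{Pike} − 2q_{Nadir} = 0 ⇒ q_{Pike} = 11.5 − (1/3)q_{Nadir}.
The reaction-function slope is −1/3, so a 6-unit rise in q_{Nadir} moves q_{Pike} by −1/3 × 6 = −2. Pike's best response falls — the actions are strategic substitutes.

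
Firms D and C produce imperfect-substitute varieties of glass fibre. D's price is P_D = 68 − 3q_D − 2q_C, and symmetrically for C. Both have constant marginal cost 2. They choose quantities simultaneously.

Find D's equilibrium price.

Firm D's profit: π = q_D(68 − 3q_D − 2q_C) − 2q_D.
∂π/∂q_D = 66 − 6q_D − 2q_C = 0 ⇒ q_D = 11 − (1/3)q_C.
By symmetry q_C = q_D; substituting into the reaction function, (4/3)q_D = 11 and q_D = 8.25.
P_D = 68 − 3·8.25 − 2·8.25 = 26.75.

26.75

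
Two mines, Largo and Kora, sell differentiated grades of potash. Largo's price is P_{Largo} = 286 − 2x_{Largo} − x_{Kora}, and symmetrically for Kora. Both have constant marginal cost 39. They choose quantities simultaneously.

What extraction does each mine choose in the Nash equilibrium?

Mine Largo's profit: π = x_{Largo}(286 − 2x_{Largo} − x_{Kora}) − 39x_{Largo}.
∂π/∂x_{Largo} = 247 − 4x_{Largo} − x_{Kora} = 0 ⇒ x_{Largo} = 61.75 − 0.25x_{Kora}.
By symmetry x_{Kora} = x_{Largo}; substituting into the reaction function, 1.25x_{Largo} = 61.75 and x_{Largo} = 49.4.

49.4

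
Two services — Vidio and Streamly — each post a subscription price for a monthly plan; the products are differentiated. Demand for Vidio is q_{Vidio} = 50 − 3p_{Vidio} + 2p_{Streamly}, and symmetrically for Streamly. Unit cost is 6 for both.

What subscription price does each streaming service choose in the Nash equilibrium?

Vidio's profit: π = (p_{Vidio} − 6)(50 − 3p_{Vidio} + 2p_{Streamly}).
∂π/∂p_{Vidio} = 68 − 6p_{Vidio} + 2p_{Streamly} = 0 ⇒ p_{Vidio} = 34/3 + (1/3)p_{Streamly}.
Setting p_{Vidio} = p_{Streamly} in the reaction function: p_{Vidio} = 34/3 + (1/3)p_{Vidio}, so p_{Vidio} = (34/3) / (2/3) = 17.

17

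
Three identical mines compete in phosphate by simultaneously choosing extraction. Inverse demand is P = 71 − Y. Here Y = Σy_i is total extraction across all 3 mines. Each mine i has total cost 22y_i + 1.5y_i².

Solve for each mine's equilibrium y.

7

A representative mine's profit is π_i = y_i(71 − Y) − 22y_i − 1.5y_i², with Y = y_i + Σ_{j≠i} y_j.
First-order condition: 49 − 5y_i − Σ_{j≠i} y_j = 0.
In a symmetric equilibrium every mine chooses the same y, so Σ_{j≠i} y_j = 2y. The condition becomes 49 − 7y = 0, giving y = 49/7 = 7.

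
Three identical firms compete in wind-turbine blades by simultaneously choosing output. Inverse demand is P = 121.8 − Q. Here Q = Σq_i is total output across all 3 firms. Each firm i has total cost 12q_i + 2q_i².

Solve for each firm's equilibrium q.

A representative firm's profit is π_i = q_i(121.8 − Q) − 12q_i − 2q_i², with Q = q_i + Σ_{j≠i} q_j.
First-order condition: 109.8 − 6q_i − Σ_{j≠i} q_j = 0.
With identical firms, set every q_j = q: then 109.8 − 6q − 2q = 0, i.e. q = 109.8/8 = 13.725.

13.725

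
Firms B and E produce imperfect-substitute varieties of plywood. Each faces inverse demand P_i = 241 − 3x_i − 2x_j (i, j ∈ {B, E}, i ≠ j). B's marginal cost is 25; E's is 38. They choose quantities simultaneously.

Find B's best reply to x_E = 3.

Firm B's profit: π = x_B(241 − 3x_B − 2x_E) − 25x_B.
∂π/∂x_B = 216 − 6x_B − 2x_E = 0 ⇒ x_B = 36 − (1/3)x_E.
At x_E = 3: x_B = 36 − (1/3)·3 = 35.

35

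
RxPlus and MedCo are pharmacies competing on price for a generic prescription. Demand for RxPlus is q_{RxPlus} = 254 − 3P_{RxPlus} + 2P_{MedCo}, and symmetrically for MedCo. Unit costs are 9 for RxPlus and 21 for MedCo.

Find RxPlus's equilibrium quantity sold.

RxPlus's profit: π = (P_{RxPlus} − 9)(254 − 3P_{RxPlus} + 2P_{MedCo}).
∂π/∂P_{RxPlus} = 281 − 6P_{RxPlus} + 2P_{MedCo} = 0 ⇒ P_{RxPlus} = 281/6 + (1/3)P_{MedCo}.
Similarly P_{MedCo} = 317/6 + (1/3)P_{RxPlus}.
Solving the two reaction functions simultaneously: (1 − (1/3)(1/3))P_{RxPlus} = 281/6 + (1/3)·(317/6), so (8/9)P_{RxPlus} = 580/9 and P_{RxPlus} = 72.5.
Then P_{MedCo} = 317/6 + (1/3)·72.5 = 77.
q_{RxPlus} = 254 − 3·72.5 + 2·77 = 190.5.

190.5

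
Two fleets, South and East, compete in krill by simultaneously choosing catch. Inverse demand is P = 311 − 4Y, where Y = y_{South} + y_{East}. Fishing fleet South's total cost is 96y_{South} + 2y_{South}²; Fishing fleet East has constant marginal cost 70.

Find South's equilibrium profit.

535.815

Fishing fleet South's profit: π = y_{South}(311 − 4(y_{South} + y_{East})) − 96y_{South} − 2y_{South}².
∂π/∂y_{South} = 215 − 12y_{South} − 4y_{East} = 0, so y_{South} = 215/12 − (1/3)y_{East}.
For East: ∂π/∂y_{East} = 241 − 8y_{East} − 4y_{South} = 0 ⇒ y_{East} = 30.125 − 0.5y_{South}.
Substituting the second reaction function into the first: y_{South} = 215/12 − (1/3)(30.125 − 0.5y_{South}), which gives (5/6)y_{South} = 7.875 ⇒ y_{South} = 9.45.
Then y_{East} = 30.125 − 0.5·9.45 = 25.4.
Price P = 311 − 4·34.85 = 171.6.
South's profit: (171.6 − 96)·9.45 − 2(9.45)² = 535.815.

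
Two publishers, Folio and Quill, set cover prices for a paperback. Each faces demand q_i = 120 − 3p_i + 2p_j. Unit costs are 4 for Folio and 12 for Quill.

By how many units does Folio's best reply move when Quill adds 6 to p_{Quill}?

2

Folio's profit: π = (p_{Folio} − 4)(120 − 3p_{Folio} + 2p_{Quill}).
∂π/∂p_{Folio} = 132 − 6p_{Folio} + 2p_{Quill} = 0 ⇒ p_{Folio} = 22 + (1/3)p_{Quill}.
The reaction-function slope is 1/3, so a 6-unit rise in p_{Quill} moves p_{Folio} by 1/3 × 6 = 2. Folio's best response rises — the actions are strategic complements.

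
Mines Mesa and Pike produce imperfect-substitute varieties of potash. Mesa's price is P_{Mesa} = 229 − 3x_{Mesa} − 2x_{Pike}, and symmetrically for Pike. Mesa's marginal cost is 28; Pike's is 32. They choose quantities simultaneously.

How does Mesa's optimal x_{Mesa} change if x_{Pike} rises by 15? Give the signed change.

Mine Mesa's profit: π = x_{Mesa}(229 − 3x_{Mesa} − 2x_{Pike}) − 28x_{Mesa}.
∂π/∂x_{Mesa} = 201 − 6x_{Mesa} − 2x_{Pike} = 0 ⇒ x_{Mesa} = 33.5 − (1/3)x_{Pike}.
The reaction-function slope is −1/3, so a 15-unit rise in x_{Pike} moves x_{Mesa} by −1/3 × 15 = −5. Mesa's best response falls — the actions are strategic substitutes.

-5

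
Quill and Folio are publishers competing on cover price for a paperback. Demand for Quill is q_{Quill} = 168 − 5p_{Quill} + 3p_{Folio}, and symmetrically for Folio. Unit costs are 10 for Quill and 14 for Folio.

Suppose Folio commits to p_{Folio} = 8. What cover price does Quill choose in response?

Quill's profit: π = (p_{Quill} − 10)(168 − 5p_{Quill} + 3p_{Folio}).
∂π/∂p_{Quill} = 218 − 10p_{Quill} + 3p_{Folio} = 0 ⇒ p_{Quill} = 21.8 + 0.3p_{Folio}.
At p_{Folio} = 8: p_{Quill} = 21.8 + 0.3·8 = 24.2.

24.2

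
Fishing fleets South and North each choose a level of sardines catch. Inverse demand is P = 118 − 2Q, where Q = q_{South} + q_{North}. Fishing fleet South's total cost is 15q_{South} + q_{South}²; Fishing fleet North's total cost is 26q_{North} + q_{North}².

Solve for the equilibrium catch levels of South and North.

Fishing fleet South's profit: π = q_{South}(118 − 2(q_{South} + q_{North})) − 15q_{South} − q_{South}².
∂π/∂q_{South} = 103 − 6q_{South} − 2q_{North} = 0, so q_{South} = 103/6 − (1/3)q_{North}.
By the same steps for North: q_{North} = 46/3 − (1/3)q_{South}.
Substituting the second reaction function into the first: q_{South} = 103/6 − (1/3)(46/3 − (1/3)q_{South}), which gives (8/9)q_{South} = 217/18 ⇒ q_{South} = 13.5625.
Then q_{North} = 46/3 − (1/3)·13.5625 = 10.8125.

13.5625, 10.8125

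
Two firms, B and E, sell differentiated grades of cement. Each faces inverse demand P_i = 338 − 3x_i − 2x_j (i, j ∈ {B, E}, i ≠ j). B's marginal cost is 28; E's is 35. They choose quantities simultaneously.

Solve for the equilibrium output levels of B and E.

Firm B's profit: π = x_B(338 − 3x_B − 2x_E) − 28x_B.
∂π/∂x_B = 310 − 6x_B − 2x_E = 0 ⇒ x_B = 155/3 − (1/3)x_E.
Similarly x_E = 50.5 − (1/3)x_B.
Substituting the second reaction function into the first: x_B = 155/3 − (1/3)(50.5 − (1/3)x_B), which gives (8/9)x_B = 209/6 ⇒ x_B = 39.1875.
Then x_E = 50.5 − (1/3)·39.1875 = 37.4375.

39.1875, 37.4375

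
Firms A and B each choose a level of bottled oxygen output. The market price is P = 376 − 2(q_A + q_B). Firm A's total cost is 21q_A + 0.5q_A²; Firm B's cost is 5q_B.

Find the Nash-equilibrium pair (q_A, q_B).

Firm A's profit: π = q_A(376 − 2(q_A + q_B)) − 21q_A − 0.5q_A².
∂π/∂q_A = 355 − 5q_A − 2q_B = 0, so q_A = 71 − 0.4q_B.
For B: ∂π/∂q_B = 371 − 4q_B − 2q_A = 0 ⇒ q_B = 92.75 − 0.5q_A.
Solving the two reaction functions simultaneously: (1 − (−0.4)(−0.5))q_A = 71 − 0.4·92.75, so 0.8q_A = 33.9 and q_A = 42.375.
Then q_B = 92.75 − 0.5·42.375 = 71.5625.

42.375, 71.5625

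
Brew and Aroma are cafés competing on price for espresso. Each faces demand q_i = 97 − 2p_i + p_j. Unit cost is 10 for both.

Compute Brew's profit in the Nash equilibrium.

1682

Brew's profit: π = (p_{Brew} − 10)(97 − 2p_{Brew} + p_{Aroma}).
∂π/∂p_{Brew} = 117 − 4p_{Brew} + p_{Aroma} = 0 ⇒ p_{Brew} = 29.25 + 0.25p_{Aroma}.
By symmetry p_{Aroma} = p_{Brew}; substituting into the reaction function, 0.75p_{Brew} = 29.25 and p_{Brew} = 39.
q_{Brew} = 97 − 2·39 + 39 = 58.
Profit = (39 − 10)·58 = 1682.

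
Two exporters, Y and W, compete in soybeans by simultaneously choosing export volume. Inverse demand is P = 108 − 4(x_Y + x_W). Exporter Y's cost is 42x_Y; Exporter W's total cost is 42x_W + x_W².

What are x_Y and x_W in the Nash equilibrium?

Exporter Y's profit: π = x_Y(108 − 4(x_Y + x_W)) − 42x_Y.
∂π/∂x_Y = 66 − 8x_Y − 4x_W = 0, so x_Y = 8.25 − 0.5x_W.
For W: ∂π/∂x_W = 66 − 10x_W − 4x_Y = 0 ⇒ x_W = 6.6 − 0.4x_Y.
Plugging x_W into Y's best response: x_Y = 8.25 − 0.5(6.6 − 0.4x_Y) ⇒ 0.8x_Y = 4.95, so x_Y = 6.1875.
Then x_W = 6.6 − 0.4·6.1875 = 4.125.

6.1875, 4.125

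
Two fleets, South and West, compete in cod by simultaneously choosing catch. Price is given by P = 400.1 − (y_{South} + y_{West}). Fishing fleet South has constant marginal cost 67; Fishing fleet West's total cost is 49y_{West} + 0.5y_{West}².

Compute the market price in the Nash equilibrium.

Fishing fleet South's profit: π = y_{South}(400.1 − (y_{South} + y_{West})) − 67y_{South}.
∂π/∂y_{South} = 333.1 − 2y_{South} − y_{West} = 0, so y_{South} = 166.55 − 0.5y_{West}.
For West: ∂π/∂y_{West} = 351.1 − 3y_{West} − y_{South} = 0 ⇒ y_{West} = 3511/30 − (1/3)y_{South}.
Plugging y_{West} into South's best response: y_{South} = 166.55 − 0.5(3511/30 − (1/3)y_{South}) ⇒ (5/6)y_{South} = 3241/30, so y_{South} = 129.64.
Then y_{West} = 3511/30 − (1/3)·129.64 = 73.82.
Equilibrium price: P = 400.1 − 203.46 = 196.64.

196.64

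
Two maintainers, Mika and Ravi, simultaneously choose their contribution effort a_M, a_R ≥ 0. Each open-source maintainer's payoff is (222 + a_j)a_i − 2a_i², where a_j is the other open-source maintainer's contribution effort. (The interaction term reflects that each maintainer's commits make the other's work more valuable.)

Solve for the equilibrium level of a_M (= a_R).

74

Mika's payoff is (222 + a_R)a_M − 2a_M².
∂π/∂a_M = 222 + a_R − 4a_M = 0, so a_M = 55.5 + 0.25a_R.
By symmetry a_R = a_M; substituting into the reaction function, 0.75a_M = 55.5 and a_M = 74.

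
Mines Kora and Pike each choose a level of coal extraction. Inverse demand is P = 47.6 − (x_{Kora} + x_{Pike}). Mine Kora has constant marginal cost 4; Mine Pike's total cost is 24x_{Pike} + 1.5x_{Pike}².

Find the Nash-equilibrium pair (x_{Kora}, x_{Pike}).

Mine Kora's profit: π = x_{Kora}(47.6 − (x_{Kora} + x_{Pike})) − 4x_{Kora}.
∂π/∂x_{Kora} = 43.6 − 2x_{Kora} − x_{Pike} = 0, so x_{Kora} = 21.8 − 0.5x_{Pike}.
For Pike: ∂π/∂x_{Pike} = 23.6 − 5x_{Pike} − x_{Kora} = 0 ⇒ x_{Pike} = 4.72 − 0.2x_{Kora}.
Substituting the second reaction function into the first: x_{Kora} = 21.8 − 0.5(4.72 − 0.2x_{Kora}), which gives 0.9x_{Kora} = 19.44 ⇒ x_{Kora} = 21.6.
Then x_{Pike} = 4.72 − 0.2·21.6 = 0.4.

21.6, 0.4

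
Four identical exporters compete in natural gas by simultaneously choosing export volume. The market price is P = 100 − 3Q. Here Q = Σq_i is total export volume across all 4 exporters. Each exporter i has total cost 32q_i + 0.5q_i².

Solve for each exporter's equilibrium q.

A representative exporter's profit is π_i = q_i(100 − 3Q) − 32q_i − 0.5q_i², with Q = q_i + Σ_{j≠i} q_j.
First-order condition: 68 − 7q_i − 3Σ_{j≠i} q_j = 0.
In a symmetric equilibrium every exporter chooses the same q, so Σ_{j≠i} q_j = 3q. The condition becomes 68 − 16q = 0, giving q = 68/16 = 4.25.

4.25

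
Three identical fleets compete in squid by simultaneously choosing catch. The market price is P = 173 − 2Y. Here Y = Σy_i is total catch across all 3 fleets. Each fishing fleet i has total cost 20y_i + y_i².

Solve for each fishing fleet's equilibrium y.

A representative fishing fleet's profit is π_i = y_i(173 − 2Y) − 20y_i − y_i², with Y = y_i + Σ_{j≠i} y_j.
First-order condition: 153 − 6y_i − 2Σ_{j≠i} y_j = 0.
In a symmetric equilibrium every fishing fleet chooses the same y, so Σ_{j≠i} y_j = 2y. The condition becomes 153 − 10y = 0, giving y = 153/10 = 15.3.

15.3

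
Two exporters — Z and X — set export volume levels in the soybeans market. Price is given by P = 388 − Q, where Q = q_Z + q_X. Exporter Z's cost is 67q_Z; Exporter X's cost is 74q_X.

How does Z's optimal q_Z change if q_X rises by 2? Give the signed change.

Exporter Z's profit: π = q_Z(388 − (q_Z + q_X)) − 67q_Z.
∂π/∂q_Z = 321 − 2q_Z − q_X = 0, so q_Z = 160.5 − 0.5q_X.
The reaction-function slope is −0.5, so a 2-unit rise in q_X moves q_Z by −0.5 × 2 = −1. Z's best response falls — the actions are strategic substitutes.

-1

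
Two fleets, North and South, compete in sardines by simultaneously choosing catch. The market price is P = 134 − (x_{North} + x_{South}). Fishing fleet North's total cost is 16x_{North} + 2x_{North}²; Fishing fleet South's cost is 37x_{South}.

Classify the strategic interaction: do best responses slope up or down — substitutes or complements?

strategic substitutes

Fishing fleet North's profit: π = x_{North}(134 − (x_{North} + x_{South})) − 16x_{North} − 2x_{North}².
∂π/∂x_{North} = 118 − 6x_{North} − x_{South} = 0, so x_{North} = 59/3 − (1/6)x_{South}.
The best-response slope dx_{North}/dx_{South} = −1/6 < 0: the reaction function is downward-sloping, so the choices are strategic substitutes.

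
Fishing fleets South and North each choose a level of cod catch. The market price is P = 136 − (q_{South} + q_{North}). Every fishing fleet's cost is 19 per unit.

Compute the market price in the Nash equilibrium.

58

Fishing fleet South's profit: π = q_{South}(136 − (q_{South} + q_{North})) − 19q_{South}.
∂π/∂q_{South} = 117 − 2q_{South} − q_{North} = 0, so q_{South} = 58.5 − 0.5q_{North}.
The game is symmetric, so in equilibrium q_{North} = q_{South}: the reaction function gives 1.5q_{South} = 58.5, hence q_{South} = 39.
Equilibrium price: P = 136 − 78 = 58.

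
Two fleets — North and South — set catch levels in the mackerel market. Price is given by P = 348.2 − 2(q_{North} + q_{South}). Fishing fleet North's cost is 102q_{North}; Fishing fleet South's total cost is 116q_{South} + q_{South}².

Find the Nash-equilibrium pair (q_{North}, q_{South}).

50.64, 21.82

Fishing fleet North's profit: π = q_{North}(348.2 − 2(q_{North} + q_{South})) − 102q_{North}.
∂π/∂q_{North} = 246.2 − 4q_{North} − 2q_{South} = 0, so q_{North} = 61.55 − 0.5q_{South}.
For South: ∂π/∂q_{South} = 232.2 − 6q_{South} − 2q_{North} = 0 ⇒ q_{South} = 38.7 − (1/3)q_{North}.
Substituting the second reaction function into the first: q_{North} = 61.55 − 0.5(38.7 − (1/3)q_{North}), which gives (5/6)q_{North} = 42.2 ⇒ q_{North} = 50.64.
Then q_{South} = 38.7 − (1/3)·50.64 = 21.82.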